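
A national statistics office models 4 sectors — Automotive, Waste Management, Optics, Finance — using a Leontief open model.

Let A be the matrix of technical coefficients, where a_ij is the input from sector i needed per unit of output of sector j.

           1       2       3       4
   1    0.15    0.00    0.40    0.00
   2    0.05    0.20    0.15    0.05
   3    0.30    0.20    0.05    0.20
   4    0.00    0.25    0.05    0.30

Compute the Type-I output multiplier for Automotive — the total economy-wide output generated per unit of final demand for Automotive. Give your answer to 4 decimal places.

I − A =
  [   0.85     0.00    -0.40     0.00]
  [  -0.05     0.80    -0.15    -0.05]
  [  -0.30    -0.20     0.95    -0.20]
  [   0.00    -0.25    -0.05     0.70]
Compute the cofactors C_ij = (−1)^(i+j)·(3×3 minor ij) of I−A; the adjugate is their transpose:
adj(I−A) = Cᵀ =
  [ 0.483125   0.076000   0.219000   0.068000]
  [ 0.065000   0.472750   0.105375   0.063875]
  [ 0.173750   0.161500   0.465375   0.144500]
  [ 0.035625   0.180375   0.070875   0.520500]
det(I−A) = Σ_j (I−A)_1j·C_1j = (0.85)(0.483125) + (0.00)(0.065000) + (-0.40)(0.173750) + (0.00)(0.035625) = 0.34115625
(I − A)⁻¹ = adj(I−A) / det(I−A) ≈
  [   1.41614     0.22277     0.64193     0.19932]
  [   0.19053     1.38573     0.30888     0.18723]
  [   0.50930     0.47339     1.36411     0.42356]
  [   0.10442     0.52872     0.20775     1.52569]
The output multiplier for sector j is the column-j sum of the Leontief inverse (I − A)⁻¹ = adj(I−A) / det(I−A).
Column 1 of adj(I−A): (0.483125, 0.065000, 0.173750, 0.035625); det(I−A) = 0.34115625.
m_1 = (0.483125 + 0.065000 + 0.173750 + 0.035625) / 0.34115625 = 0.7575 / 0.34115625 ≈ 2.2204.

m_1 = 2.2204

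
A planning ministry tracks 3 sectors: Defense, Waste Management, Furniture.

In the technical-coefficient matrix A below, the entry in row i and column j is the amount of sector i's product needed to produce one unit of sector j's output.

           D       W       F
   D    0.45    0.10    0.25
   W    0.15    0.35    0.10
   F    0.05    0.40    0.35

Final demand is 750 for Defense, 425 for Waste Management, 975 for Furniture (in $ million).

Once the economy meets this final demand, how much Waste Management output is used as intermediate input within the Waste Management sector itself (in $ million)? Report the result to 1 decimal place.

I − A =
  [   0.55    -0.10    -0.25]
  [  -0.15     0.65    -0.10]
  [  -0.05    -0.40     0.65]
Cofactors of I−A, C_ij = (−1)^(i+j)·(minor ij) (rows/columns in the sector order above):
  C_11 = (0.65)(0.65) − (-0.10)(-0.40) = 0.3825
  C_12 = −[(-0.15)(0.65) − (-0.10)(-0.05)] = 0.1025
  C_13 = (-0.15)(-0.40) − (0.65)(-0.05) = 0.0925
  C_21 = −[(-0.10)(0.65) − (-0.25)(-0.40)] = 0.1650
  C_22 = (0.55)(0.65) − (-0.25)(-0.05) = 0.3450
  C_23 = −[(0.55)(-0.40) − (-0.10)(-0.05)] = 0.2250
  C_31 = (-0.10)(-0.10) − (-0.25)(0.65) = 0.1725
  C_32 = −[(0.55)(-0.10) − (-0.25)(-0.15)] = 0.0925
  C_33 = (0.55)(0.65) − (-0.10)(-0.15) = 0.3425
det(I−A) = Σ_j (I−A)_1j·C_1j = (0.55)(0.3825) + (-0.10)(0.1025) + (-0.25)(0.0925) = 0.1770
adj(I−A) = Cᵀ =
  [ 0.3825   0.1650   0.1725]
  [ 0.1025   0.3450   0.0925]
  [ 0.0925   0.2250   0.3425]
(I − A)⁻¹ = adj(I−A) / det(I−A) ≈
  [   2.1610     0.9322     0.9746]
  [   0.5791     1.9492     0.5226]
  [   0.5226     1.2712     1.9350]
First solve x = (I − A)⁻¹ d = adj(I−A)·d / det(I−A); in particular x_W = (0.1025·750 + 0.3450·425 + 0.0925·975) / 0.1770 = 313.6875 / 0.1770 ≈ 1772.246.
Intermediate flow from W to W: z_WW = a_WW · x_W = 0.35 × 313.6875 / 0.1770 = 109.790625 / 0.1770 ≈ 620.3.

z_WW = 620.3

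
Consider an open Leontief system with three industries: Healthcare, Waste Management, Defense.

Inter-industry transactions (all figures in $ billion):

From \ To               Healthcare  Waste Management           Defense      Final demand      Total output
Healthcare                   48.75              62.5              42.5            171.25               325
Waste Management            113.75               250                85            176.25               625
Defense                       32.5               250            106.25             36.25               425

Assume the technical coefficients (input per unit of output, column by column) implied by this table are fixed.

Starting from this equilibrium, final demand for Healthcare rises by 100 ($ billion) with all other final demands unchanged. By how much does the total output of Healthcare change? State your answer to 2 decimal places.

Δx_H = 138.97

Technical coefficients a_ij = z_ij / X_j:
  a_HH = 48.75/325 = 0.15, a_WH = 113.75/325 = 0.35, a_DH = 32.5/325 = 0.10
  a_HW = 62.5/625 = 0.10, a_WW = 250/625 = 0.40, a_DW = 250/625 = 0.40
  a_HD = 42.5/425 = 0.10, a_WD = 85/425 = 0.20, a_DD = 106.25/425 = 0.25
I − A =
  [   0.85    -0.10    -0.10]
  [  -0.35     0.60    -0.20]
  [  -0.10    -0.40     0.75]
Cofactors of I−A, C_ij = (−1)^(i+j)·(minor ij) (rows/columns in the sector order above):
  C_11 = (0.60)(0.75) − (-0.20)(-0.40) = 0.3700
  C_12 = −[(-0.35)(0.75) − (-0.20)(-0.10)] = 0.2825
  C_13 = (-0.35)(-0.40) − (0.60)(-0.10) = 0.2000
  C_21 = −[(-0.10)(0.75) − (-0.10)(-0.40)] = 0.1150
  C_22 = (0.85)(0.75) − (-0.10)(-0.10) = 0.6275
  C_23 = −[(0.85)(-0.40) − (-0.10)(-0.10)] = 0.3500
  C_31 = (-0.10)(-0.20) − (-0.10)(0.60) = 0.0800
  C_32 = −[(0.85)(-0.20) − (-0.10)(-0.35)] = 0.2050
  C_33 = (0.85)(0.60) − (-0.10)(-0.35) = 0.4750
det(I−A) = Σ_j (I−A)_1j·C_1j = (0.85)(0.3700) + (-0.10)(0.2825) + (-0.10)(0.2000) = 0.26625
adj(I−A) = Cᵀ =
  [ 0.3700   0.1150   0.0800]
  [ 0.2825   0.6275   0.2050]
  [ 0.2000   0.3500   0.4750]
(I − A)⁻¹ = adj(I−A) / det(I−A) ≈
  [   1.3897     0.4319     0.3005]
  [   1.0610     2.3568     0.7700]
  [   0.7512     1.3146     1.7840]
Δx = (I − A)⁻¹ Δd with Δd having +100 in the Healthcare component and 0 elsewhere.
So Δx_H = L_HH · (+100), where L_HH = adj(I−A)_HH / det(I−A) = 0.3700 / 0.26625.
Δx_H = 0.3700 × (+100) / 0.26625 = 37.00 / 0.26625 ≈ 138.97.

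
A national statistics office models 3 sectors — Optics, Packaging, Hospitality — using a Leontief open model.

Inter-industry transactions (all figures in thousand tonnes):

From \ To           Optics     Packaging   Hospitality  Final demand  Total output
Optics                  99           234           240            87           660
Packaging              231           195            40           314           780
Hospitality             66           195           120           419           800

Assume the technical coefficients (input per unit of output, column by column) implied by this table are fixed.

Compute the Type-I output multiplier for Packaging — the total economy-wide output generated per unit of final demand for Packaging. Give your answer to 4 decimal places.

m_P = 3.2291

Technical coefficients a_ij = z_ij / X_j:
  a_OO = 99/660 = 0.15, a_PO = 231/660 = 0.35, a_HO = 66/660 = 0.10
  a_OP = 234/780 = 0.30, a_PP = 195/780 = 0.25, a_HP = 195/780 = 0.25
  a_OH = 240/800 = 0.30, a_PH = 40/800 = 0.05, a_HH = 120/800 = 0.15
I − A =
  [   0.85    -0.30    -0.30]
  [  -0.35     0.75    -0.05]
  [  -0.10    -0.25     0.85]
Cofactors of I−A, C_ij = (−1)^(i+j)·(minor ij) (rows/columns in the sector order above):
  C_11 = (0.75)(0.85) − (-0.05)(-0.25) = 0.6250
  C_12 = −[(-0.35)(0.85) − (-0.05)(-0.10)] = 0.3025
  C_13 = (-0.35)(-0.25) − (0.75)(-0.10) = 0.1625
  C_21 = −[(-0.30)(0.85) − (-0.30)(-0.25)] = 0.3300
  C_22 = (0.85)(0.85) − (-0.30)(-0.10) = 0.6925
  C_23 = −[(0.85)(-0.25) − (-0.30)(-0.10)] = 0.2425
  C_31 = (-0.30)(-0.05) − (-0.30)(0.75) = 0.2400
  C_32 = −[(0.85)(-0.05) − (-0.30)(-0.35)] = 0.1475
  C_33 = (0.85)(0.75) − (-0.30)(-0.35) = 0.5325
det(I−A) = Σ_j (I−A)_1j·C_1j = (0.85)(0.6250) + (-0.30)(0.3025) + (-0.30)(0.1625) = 0.39175
adj(I−A) = Cᵀ =
  [ 0.6250   0.3300   0.2400]
  [ 0.3025   0.6925   0.1475]
  [ 0.1625   0.2425   0.5325]
(I − A)⁻¹ = adj(I−A) / det(I−A) ≈
  [   1.59541     0.84237     0.61264]
  [   0.77218     1.76771     0.37652]
  [   0.41481     0.61902     1.35929]
The output multiplier for sector j is the column-j sum of the Leontief inverse (I − A)⁻¹ = adj(I−A) / det(I−A).
Column P of adj(I−A): (0.3300, 0.6925, 0.2425); det(I−A) = 0.39175.
m_P = (0.3300 + 0.6925 + 0.2425) / 0.39175 = 1.265 / 0.39175 ≈ 3.2291.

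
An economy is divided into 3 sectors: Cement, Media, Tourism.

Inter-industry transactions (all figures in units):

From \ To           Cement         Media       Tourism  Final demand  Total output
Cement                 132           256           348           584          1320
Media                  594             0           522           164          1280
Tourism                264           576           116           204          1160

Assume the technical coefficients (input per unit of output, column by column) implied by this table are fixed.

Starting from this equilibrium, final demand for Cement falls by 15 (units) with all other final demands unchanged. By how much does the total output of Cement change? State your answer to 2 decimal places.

Technical coefficients a_ij = z_ij / X_j:
  a_11 = 132/1320 = 0.10, a_21 = 594/1320 = 0.45, a_31 = 264/1320 = 0.20
  a_12 = 256/1280 = 0.20, a_22 = 0/1280 = 0.00, a_32 = 576/1280 = 0.45
  a_13 = 348/1160 = 0.30, a_23 = 522/1160 = 0.45, a_33 = 116/1160 = 0.10
I − A =
  [   0.90    -0.20    -0.30]
  [  -0.45     1.00    -0.45]
  [  -0.20    -0.45     0.90]
Cofactors of I−A, C_ij = (−1)^(i+j)·(minor ij) (rows/columns in the sector order above):
  C_11 = (1.00)(0.90) − (-0.45)(-0.45) = 0.6975
  C_12 = −[(-0.45)(0.90) − (-0.45)(-0.20)] = 0.4950
  C_13 = (-0.45)(-0.45) − (1.00)(-0.20) = 0.4025
  C_21 = −[(-0.20)(0.90) − (-0.30)(-0.45)] = 0.3150
  C_22 = (0.90)(0.90) − (-0.30)(-0.20) = 0.7500
  C_23 = −[(0.90)(-0.45) − (-0.20)(-0.20)] = 0.4450
  C_31 = (-0.20)(-0.45) − (-0.30)(1.00) = 0.3900
  C_32 = −[(0.90)(-0.45) − (-0.30)(-0.45)] = 0.5400
  C_33 = (0.90)(1.00) − (-0.20)(-0.45) = 0.8100
det(I−A) = Σ_j (I−A)_1j·C_1j = (0.90)(0.6975) + (-0.20)(0.4950) + (-0.30)(0.4025) = 0.4080
adj(I−A) = Cᵀ =
  [ 0.6975   0.3150   0.3900]
  [ 0.4950   0.7500   0.5400]
  [ 0.4025   0.4450   0.8100]
(I − A)⁻¹ = adj(I−A) / det(I−A) ≈
  [   1.7096     0.7721     0.9559]
  [   1.2132     1.8382     1.3235]
  [   0.9865     1.0907     1.9853]
Δx = (I − A)⁻¹ Δd with Δd having -15 in the Cement component and 0 elsewhere.
So Δx_1 = L_11 · (-15), where L_11 = adj(I−A)_11 / det(I−A) = 0.6975 / 0.4080.
Δx_1 = 0.6975 × (-15) / 0.4080 = -10.4625 / 0.4080 ≈ -25.64.

Δx_1 = -25.64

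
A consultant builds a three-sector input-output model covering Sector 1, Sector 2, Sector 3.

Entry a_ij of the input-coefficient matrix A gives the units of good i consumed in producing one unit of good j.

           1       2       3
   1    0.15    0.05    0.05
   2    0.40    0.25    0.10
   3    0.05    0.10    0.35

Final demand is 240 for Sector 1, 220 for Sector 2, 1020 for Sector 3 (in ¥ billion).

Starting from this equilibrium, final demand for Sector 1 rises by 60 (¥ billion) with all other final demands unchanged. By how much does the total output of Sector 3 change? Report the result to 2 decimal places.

I − A =
  [   0.85    -0.05    -0.05]
  [  -0.40     0.75    -0.10]
  [  -0.05    -0.10     0.65]
Cofactors of I−A, C_ij = (−1)^(i+j)·(minor ij) (rows/columns in the sector order above):
  C_11 = (0.75)(0.65) − (-0.10)(-0.10) = 0.4775
  C_12 = −[(-0.40)(0.65) − (-0.10)(-0.05)] = 0.2650
  C_13 = (-0.40)(-0.10) − (0.75)(-0.05) = 0.0775
  C_21 = −[(-0.05)(0.65) − (-0.05)(-0.10)] = 0.0375
  C_22 = (0.85)(0.65) − (-0.05)(-0.05) = 0.5500
  C_23 = −[(0.85)(-0.10) − (-0.05)(-0.05)] = 0.0875
  C_31 = (-0.05)(-0.10) − (-0.05)(0.75) = 0.0425
  C_32 = −[(0.85)(-0.10) − (-0.05)(-0.40)] = 0.1050
  C_33 = (0.85)(0.75) − (-0.05)(-0.40) = 0.6175
det(I−A) = Σ_j (I−A)_1j·C_1j = (0.85)(0.4775) + (-0.05)(0.2650) + (-0.05)(0.0775) = 0.38875
adj(I−A) = Cᵀ =
  [ 0.4775   0.0375   0.0425]
  [ 0.2650   0.5500   0.1050]
  [ 0.0775   0.0875   0.6175]
(I − A)⁻¹ = adj(I−A) / det(I−A) ≈
  [   1.2283     0.0965     0.1093]
  [   0.6817     1.4148     0.2701]
  [   0.1994     0.2251     1.5884]
Δx = (I − A)⁻¹ Δd with Δd having +60 in the Sector 1 component and 0 elsewhere.
So Δx_3 = L_31 · (+60), where L_31 = adj(I−A)_31 / det(I−A) = 0.0775 / 0.38875.
Δx_3 = 0.0775 × (+60) / 0.38875 = 4.65 / 0.38875 ≈ 11.96.

Δx_3 = 11.96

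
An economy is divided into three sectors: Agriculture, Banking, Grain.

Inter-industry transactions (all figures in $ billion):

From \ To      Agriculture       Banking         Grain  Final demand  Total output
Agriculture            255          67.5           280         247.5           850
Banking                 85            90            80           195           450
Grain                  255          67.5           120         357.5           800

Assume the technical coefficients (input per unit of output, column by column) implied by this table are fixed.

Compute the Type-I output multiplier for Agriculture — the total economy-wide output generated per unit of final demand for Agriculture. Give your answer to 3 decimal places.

Technical coefficients a_ij = z_ij / X_j:
  a_AA = 255/850 = 0.30, a_BA = 85/850 = 0.10, a_GA = 255/850 = 0.30
  a_AB = 67.5/450 = 0.15, a_BB = 90/450 = 0.20, a_GB = 67.5/450 = 0.15
  a_AG = 280/800 = 0.35, a_BG = 80/800 = 0.10, a_GG = 120/800 = 0.15
I − A =
  [   0.70    -0.15    -0.35]
  [  -0.10     0.80    -0.10]
  [  -0.30    -0.15     0.85]
Cofactors of I−A, C_ij = (−1)^(i+j)·(minor ij) (rows/columns in the sector order above):
  C_11 = (0.80)(0.85) − (-0.10)(-0.15) = 0.6650
  C_12 = −[(-0.10)(0.85) − (-0.10)(-0.30)] = 0.1150
  C_13 = (-0.10)(-0.15) − (0.80)(-0.30) = 0.2550
  C_21 = −[(-0.15)(0.85) − (-0.35)(-0.15)] = 0.1800
  C_22 = (0.70)(0.85) − (-0.35)(-0.30) = 0.4900
  C_23 = −[(0.70)(-0.15) − (-0.15)(-0.30)] = 0.1500
  C_31 = (-0.15)(-0.10) − (-0.35)(0.80) = 0.2950
  C_32 = −[(0.70)(-0.10) − (-0.35)(-0.10)] = 0.1050
  C_33 = (0.70)(0.80) − (-0.15)(-0.10) = 0.5450
det(I−A) = Σ_j (I−A)_1j·C_1j = (0.70)(0.6650) + (-0.15)(0.1150) + (-0.35)(0.2550) = 0.3590
adj(I−A) = Cᵀ =
  [ 0.6650   0.1800   0.2950]
  [ 0.1150   0.4900   0.1050]
  [ 0.2550   0.1500   0.5450]
(I − A)⁻¹ = adj(I−A) / det(I−A) ≈
  [   1.8524     0.5014     0.8217]
  [   0.3203     1.3649     0.2925]
  [   0.7103     0.4178     1.5181]
The output multiplier for sector j is the column-j sum of the Leontief inverse (I − A)⁻¹ = adj(I−A) / det(I−A).
Column A of adj(I−A): (0.6650, 0.1150, 0.2550); det(I−A) = 0.3590.
m_A = (0.6650 + 0.1150 + 0.2550) / 0.3590 = 1.035 / 0.3590 ≈ 2.883.

m_A = 2.883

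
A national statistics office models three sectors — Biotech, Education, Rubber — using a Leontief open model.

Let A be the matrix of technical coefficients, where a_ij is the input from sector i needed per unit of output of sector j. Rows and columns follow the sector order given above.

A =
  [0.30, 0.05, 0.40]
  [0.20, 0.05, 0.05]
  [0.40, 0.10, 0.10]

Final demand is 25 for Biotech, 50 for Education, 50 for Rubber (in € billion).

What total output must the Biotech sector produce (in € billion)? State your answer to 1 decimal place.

I − A =
  [   0.70    -0.05    -0.40]
  [  -0.20     0.95    -0.05]
  [  -0.40    -0.10     0.90]
Cofactors of I−A, C_ij = (−1)^(i+j)·(minor ij) (rows/columns in the sector order above):
  C_11 = (0.95)(0.90) − (-0.05)(-0.10) = 0.8500
  C_12 = −[(-0.20)(0.90) − (-0.05)(-0.40)] = 0.2000
  C_13 = (-0.20)(-0.10) − (0.95)(-0.40) = 0.4000
  C_21 = −[(-0.05)(0.90) − (-0.40)(-0.10)] = 0.0850
  C_22 = (0.70)(0.90) − (-0.40)(-0.40) = 0.4700
  C_23 = −[(0.70)(-0.10) − (-0.05)(-0.40)] = 0.0900
  C_31 = (-0.05)(-0.05) − (-0.40)(0.95) = 0.3825
  C_32 = −[(0.70)(-0.05) − (-0.40)(-0.20)] = 0.1150
  C_33 = (0.70)(0.95) − (-0.05)(-0.20) = 0.6550
det(I−A) = Σ_j (I−A)_1j·C_1j = (0.70)(0.8500) + (-0.05)(0.2000) + (-0.40)(0.4000) = 0.4250
adj(I−A) = Cᵀ =
  [ 0.8500   0.0850   0.3825]
  [ 0.2000   0.4700   0.1150]
  [ 0.4000   0.0900   0.6550]
(I − A)⁻¹ = adj(I−A) / det(I−A) ≈
  [   2.0000     0.2000     0.9000]
  [   0.4706     1.1059     0.2706]
  [   0.9412     0.2118     1.5412]
x = (I − A)⁻¹ d = adj(I−A)·d / det(I−A), with det(I−A) = 0.4250:
  x_1 = (0.8500·25 + 0.0850·50 + 0.3825·50) / 0.4250 = 44.625 / 0.4250 = 105.0
  x_2 = (0.2000·25 + 0.4700·50 + 0.1150·50) / 0.4250 = 34.25 / 0.4250 ≈ 80.6
  x_3 = (0.4000·25 + 0.0900·50 + 0.6550·50) / 0.4250 = 47.25 / 0.4250 ≈ 111.2

x_1 = 105.0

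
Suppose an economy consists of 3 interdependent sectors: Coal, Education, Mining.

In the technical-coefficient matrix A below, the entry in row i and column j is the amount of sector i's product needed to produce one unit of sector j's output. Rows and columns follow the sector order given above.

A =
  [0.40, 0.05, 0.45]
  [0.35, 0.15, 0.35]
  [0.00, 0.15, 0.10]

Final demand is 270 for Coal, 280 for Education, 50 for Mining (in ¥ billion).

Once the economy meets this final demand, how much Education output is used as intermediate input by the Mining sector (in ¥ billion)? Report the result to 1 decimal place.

I − A =
  [   0.60    -0.05    -0.45]
  [  -0.35     0.85    -0.35]
  [   0.00    -0.15     0.90]
Cofactors of I−A, C_ij = (−1)^(i+j)·(minor ij) (rows/columns in the sector order above):
  C_11 = (0.85)(0.90) − (-0.35)(-0.15) = 0.7125
  C_12 = −[(-0.35)(0.90) − (-0.35)(0.00)] = 0.3150
  C_13 = (-0.35)(-0.15) − (0.85)(0.00) = 0.0525
  C_21 = −[(-0.05)(0.90) − (-0.45)(-0.15)] = 0.1125
  C_22 = (0.60)(0.90) − (-0.45)(0.00) = 0.5400
  C_23 = −[(0.60)(-0.15) − (-0.05)(0.00)] = 0.0900
  C_31 = (-0.05)(-0.35) − (-0.45)(0.85) = 0.4000
  C_32 = −[(0.60)(-0.35) − (-0.45)(-0.35)] = 0.3675
  C_33 = (0.60)(0.85) − (-0.05)(-0.35) = 0.4925
det(I−A) = Σ_j (I−A)_1j·C_1j = (0.60)(0.7125) + (-0.05)(0.3150) + (-0.45)(0.0525) = 0.388125
adj(I−A) = Cᵀ =
  [ 0.7125   0.1125   0.4000]
  [ 0.3150   0.5400   0.3675]
  [ 0.0525   0.0900   0.4925]
(I − A)⁻¹ = adj(I−A) / det(I−A) ≈
  [   1.8357     0.2899     1.0306]
  [   0.8116     1.3913     0.9469]
  [   0.1353     0.2319     1.2689]
First solve x = (I − A)⁻¹ d = adj(I−A)·d / det(I−A); in particular x_3 = (0.0525·270 + 0.0900·280 + 0.4925·50) / 0.388125 = 64.00 / 0.388125 ≈ 164.895.
Intermediate flow from 2 to 3: z_23 = a_23 · x_3 = 0.35 × 64.00 / 0.388125 = 22.40 / 0.388125 ≈ 57.7.

z_23 = 57.7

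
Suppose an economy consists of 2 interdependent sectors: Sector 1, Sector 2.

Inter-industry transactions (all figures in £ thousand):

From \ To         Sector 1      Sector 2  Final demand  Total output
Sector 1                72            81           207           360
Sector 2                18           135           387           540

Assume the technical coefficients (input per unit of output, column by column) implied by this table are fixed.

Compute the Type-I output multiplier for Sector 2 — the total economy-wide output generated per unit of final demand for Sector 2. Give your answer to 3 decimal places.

Technical coefficients a_ij = z_ij / X_j:
  a_11 = 72/360 = 0.20, a_21 = 18/360 = 0.05
  a_12 = 81/540 = 0.15, a_22 = 135/540 = 0.25
I − A =
  [   0.80    -0.15]
  [  -0.05     0.75]
det(I−A) = (0.80)(0.75) − (-0.15)(-0.05) = 0.5925
adj(I−A) = [[0.75, 0.15], [0.05, 0.80]]
(I − A)⁻¹ = adj(I−A) / det(I−A) ≈
  [   1.2658     0.2532]
  [   0.0844     1.3502]
The output multiplier for sector j is the column-j sum of the Leontief inverse (I − A)⁻¹ = adj(I−A) / det(I−A).
Column 2 of adj(I−A): (0.15, 0.80); det(I−A) = 0.5925.
m_2 = (0.15 + 0.80) / 0.5925 = 0.95 / 0.5925 ≈ 1.603.

m_2 = 1.603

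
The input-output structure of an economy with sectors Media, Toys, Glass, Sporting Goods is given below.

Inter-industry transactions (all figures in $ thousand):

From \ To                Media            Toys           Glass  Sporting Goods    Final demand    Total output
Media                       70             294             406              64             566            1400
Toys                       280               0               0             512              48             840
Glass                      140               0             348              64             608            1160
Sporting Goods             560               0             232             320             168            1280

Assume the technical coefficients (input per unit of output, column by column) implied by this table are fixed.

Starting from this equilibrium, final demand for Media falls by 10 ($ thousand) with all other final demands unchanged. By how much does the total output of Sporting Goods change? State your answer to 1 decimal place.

Technical coefficients a_ij = z_ij / X_j:
  a_MM = 70/1400 = 0.05, a_TM = 280/1400 = 0.20, a_GM = 140/1400 = 0.10, a_SM = 560/1400 = 0.40
  a_MT = 294/840 = 0.35, a_TT = 0/840 = 0.00, a_GT = 0/840 = 0.00, a_ST = 0/840 = 0.00
  a_MG = 406/1160 = 0.35, a_TG = 0/1160 = 0.00, a_GG = 348/1160 = 0.30, a_SG = 232/1160 = 0.20
  a_MS = 64/1280 = 0.05, a_TS = 512/1280 = 0.40, a_GS = 64/1280 = 0.05, a_SS = 320/1280 = 0.25
I − A =
  [   0.95    -0.35    -0.35    -0.05]
  [  -0.20     1.00     0.00    -0.40]
  [  -0.10     0.00     0.70    -0.05]
  [  -0.40     0.00    -0.20     0.75]
Compute the cofactors C_ij = (−1)^(i+j)·(3×3 minor ij) of I−A; the adjugate is their transpose:
adj(I−A) = Cᵀ =
  [ 0.51500   0.18025   0.30050   0.15050]
  [ 0.22300   0.44100   0.18650   0.26250]
  [ 0.09500   0.03325   0.58400   0.06300]
  [ 0.30000   0.10500   0.31600   0.58100]
det(I−A) = Σ_j (I−A)_1j·C_1j = (0.95)(0.51500) + (-0.35)(0.22300) + (-0.35)(0.09500) + (-0.05)(0.30000) = 0.36295
(I − A)⁻¹ = adj(I−A) / det(I−A) ≈
  [   1.4189     0.4966     0.8279     0.4147]
  [   0.6144     1.2150     0.5138     0.7232]
  [   0.2617     0.0916     1.6090     0.1736]
  [   0.8266     0.2893     0.8706     1.6008]
Δx = (I − A)⁻¹ Δd with Δd having -10 in the Media component and 0 elsewhere.
So Δx_S = L_SM · (-10), where L_SM = adj(I−A)_SM / det(I−A) = 0.30000 / 0.36295.
Δx_S = 0.30000 × (-10) / 0.36295 = -3.00 / 0.36295 ≈ -8.3.

Δx_S = -8.3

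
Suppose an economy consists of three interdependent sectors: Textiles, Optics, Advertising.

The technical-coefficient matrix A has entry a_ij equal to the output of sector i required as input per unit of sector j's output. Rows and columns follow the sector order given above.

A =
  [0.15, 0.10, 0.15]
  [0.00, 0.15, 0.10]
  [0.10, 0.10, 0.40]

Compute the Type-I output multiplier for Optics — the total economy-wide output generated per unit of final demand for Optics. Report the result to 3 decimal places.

I − A =
  [   0.85    -0.10    -0.15]
  [   0.00     0.85    -0.10]
  [  -0.10    -0.10     0.60]
Cofactors of I−A, C_ij = (−1)^(i+j)·(minor ij) (rows/columns in the sector order above):
  C_11 = (0.85)(0.60) − (-0.10)(-0.10) = 0.5000
  C_12 = −[(0.00)(0.60) − (-0.10)(-0.10)] = 0.0100
  C_13 = (0.00)(-0.10) − (0.85)(-0.10) = 0.0850
  C_21 = −[(-0.10)(0.60) − (-0.15)(-0.10)] = 0.0750
  C_22 = (0.85)(0.60) − (-0.15)(-0.10) = 0.4950
  C_23 = −[(0.85)(-0.10) − (-0.10)(-0.10)] = 0.0950
  C_31 = (-0.10)(-0.10) − (-0.15)(0.85) = 0.1375
  C_32 = −[(0.85)(-0.10) − (-0.15)(0.00)] = 0.0850
  C_33 = (0.85)(0.85) − (-0.10)(0.00) = 0.7225
det(I−A) = Σ_j (I−A)_1j·C_1j = (0.85)(0.5000) + (-0.10)(0.0100) + (-0.15)(0.0850) = 0.41125
adj(I−A) = Cᵀ =
  [ 0.5000   0.0750   0.1375]
  [ 0.0100   0.4950   0.0850]
  [ 0.0850   0.0950   0.7225]
(I − A)⁻¹ = adj(I−A) / det(I−A) ≈
  [   1.2158     0.1824     0.3343]
  [   0.0243     1.2036     0.2067]
  [   0.2067     0.2310     1.7568]
The output multiplier for sector j is the column-j sum of the Leontief inverse (I − A)⁻¹ = adj(I−A) / det(I−A).
Column 2 of adj(I−A): (0.0750, 0.4950, 0.0950); det(I−A) = 0.41125.
m_2 = (0.0750 + 0.4950 + 0.0950) / 0.41125 = 0.665 / 0.41125 ≈ 1.617.

m_2 = 1.617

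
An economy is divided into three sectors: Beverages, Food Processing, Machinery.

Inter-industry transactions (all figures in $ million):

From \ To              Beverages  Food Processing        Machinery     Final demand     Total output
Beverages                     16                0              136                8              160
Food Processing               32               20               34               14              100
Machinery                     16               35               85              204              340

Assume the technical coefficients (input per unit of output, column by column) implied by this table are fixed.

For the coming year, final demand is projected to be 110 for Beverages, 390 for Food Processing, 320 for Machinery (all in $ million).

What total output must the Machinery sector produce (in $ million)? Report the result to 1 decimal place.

Technical coefficients a_ij = z_ij / X_j:
  a_11 = 16/160 = 0.10, a_21 = 32/160 = 0.20, a_31 = 16/160 = 0.10
  a_12 = 0/100 = 0.00, a_22 = 20/100 = 0.20, a_32 = 35/100 = 0.35
  a_13 = 136/340 = 0.40, a_23 = 34/340 = 0.10, a_33 = 85/340 = 0.25
I − A =
  [   0.90     0.00    -0.40]
  [  -0.20     0.80    -0.10]
  [  -0.10    -0.35     0.75]
Cofactors of I−A, C_ij = (−1)^(i+j)·(minor ij) (rows/columns in the sector order above):
  C_11 = (0.80)(0.75) − (-0.10)(-0.35) = 0.5650
  C_12 = −[(-0.20)(0.75) − (-0.10)(-0.10)] = 0.1600
  C_13 = (-0.20)(-0.35) − (0.80)(-0.10) = 0.1500
  C_21 = −[(0.00)(0.75) − (-0.40)(-0.35)] = 0.1400
  C_22 = (0.90)(0.75) − (-0.40)(-0.10) = 0.6350
  C_23 = −[(0.90)(-0.35) − (0.00)(-0.10)] = 0.3150
  C_31 = (0.00)(-0.10) − (-0.40)(0.80) = 0.3200
  C_32 = −[(0.90)(-0.10) − (-0.40)(-0.20)] = 0.1700
  C_33 = (0.90)(0.80) − (0.00)(-0.20) = 0.7200
det(I−A) = Σ_j (I−A)_1j·C_1j = (0.90)(0.5650) + (0.00)(0.1600) + (-0.40)(0.1500) = 0.4485
adj(I−A) = Cᵀ =
  [ 0.5650   0.1400   0.3200]
  [ 0.1600   0.6350   0.1700]
  [ 0.1500   0.3150   0.7200]
(I − A)⁻¹ = adj(I−A) / det(I−A) ≈
  [   1.2598     0.3122     0.7135]
  [   0.3567     1.4158     0.3790]
  [   0.3344     0.7023     1.6054]
x = (I − A)⁻¹ d = adj(I−A)·d / det(I−A), with det(I−A) = 0.4485:
  x_1 = (0.5650·110 + 0.1400·390 + 0.3200·320) / 0.4485 = 219.15 / 0.4485 ≈ 488.6
  x_2 = (0.1600·110 + 0.6350·390 + 0.1700·320) / 0.4485 = 319.65 / 0.4485 ≈ 712.7
  x_3 = (0.1500·110 + 0.3150·390 + 0.7200·320) / 0.4485 = 369.75 / 0.4485 ≈ 824.4

x_3 = 824.4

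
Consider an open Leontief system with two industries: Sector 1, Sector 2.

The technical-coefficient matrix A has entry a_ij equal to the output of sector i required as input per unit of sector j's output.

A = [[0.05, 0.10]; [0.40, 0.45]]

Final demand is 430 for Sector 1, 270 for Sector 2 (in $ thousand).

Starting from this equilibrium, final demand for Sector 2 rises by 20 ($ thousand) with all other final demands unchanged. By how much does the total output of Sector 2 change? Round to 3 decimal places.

Δx_2 = 39.378

I − A =
  [   0.95    -0.10]
  [  -0.40     0.55]
det(I−A) = (0.95)(0.55) − (-0.10)(-0.40) = 0.4825
adj(I−A) = [[0.55, 0.10], [0.40, 0.95]]
(I − A)⁻¹ = adj(I−A) / det(I−A) ≈
  [   1.1399     0.2073]
  [   0.8290     1.9689]
Δx = (I − A)⁻¹ Δd with Δd having +20 in the Sector 2 component and 0 elsewhere.
So Δx_2 = L_22 · (+20), where L_22 = adj(I−A)_22 / det(I−A) = 0.95 / 0.4825.
Δx_2 = 0.95 × (+20) / 0.4825 = 19.00 / 0.4825 ≈ 39.378.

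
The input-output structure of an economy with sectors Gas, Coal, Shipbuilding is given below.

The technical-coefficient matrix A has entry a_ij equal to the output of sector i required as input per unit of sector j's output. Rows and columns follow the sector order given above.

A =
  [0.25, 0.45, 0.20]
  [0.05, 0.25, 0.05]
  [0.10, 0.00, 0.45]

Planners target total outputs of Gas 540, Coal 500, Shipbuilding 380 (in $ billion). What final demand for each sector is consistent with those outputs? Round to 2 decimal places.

d_G = 104.00, d_C = 329.00, d_S = 155.00

I − A =
  [   0.75    -0.45    -0.20]
  [  -0.05     0.75    -0.05]
  [  -0.10     0.00     0.55]
d = (I − A) x:
  d_G = (+0.75)·540 + (-0.45)·500 + (-0.20)·380 = 104.00
  d_C = (-0.05)·540 + (+0.75)·500 + (-0.05)·380 = 329.00
  d_S = (-0.10)·540 + (+0.00)·500 + (+0.55)·380 = 155.00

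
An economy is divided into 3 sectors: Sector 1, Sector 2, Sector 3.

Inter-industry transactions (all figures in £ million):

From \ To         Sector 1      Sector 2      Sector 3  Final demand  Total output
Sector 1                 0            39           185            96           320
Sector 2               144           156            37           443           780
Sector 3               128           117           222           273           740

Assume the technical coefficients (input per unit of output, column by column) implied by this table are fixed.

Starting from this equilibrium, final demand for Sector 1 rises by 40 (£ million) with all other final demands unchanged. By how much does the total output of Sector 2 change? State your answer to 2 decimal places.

Δx_2 = 30.53

Technical coefficients a_ij = z_ij / X_j:
  a_11 = 0/320 = 0.00, a_21 = 144/320 = 0.45, a_31 = 128/320 = 0.40
  a_12 = 39/780 = 0.05, a_22 = 156/780 = 0.20, a_32 = 117/780 = 0.15
  a_13 = 185/740 = 0.25, a_23 = 37/740 = 0.05, a_33 = 222/740 = 0.30
I − A =
  [   1.00    -0.05    -0.25]
  [  -0.45     0.80    -0.05]
  [  -0.40    -0.15     0.70]
Cofactors of I−A, C_ij = (−1)^(i+j)·(minor ij) (rows/columns in the sector order above):
  C_11 = (0.80)(0.70) − (-0.05)(-0.15) = 0.5525
  C_12 = −[(-0.45)(0.70) − (-0.05)(-0.40)] = 0.3350
  C_13 = (-0.45)(-0.15) − (0.80)(-0.40) = 0.3875
  C_21 = −[(-0.05)(0.70) − (-0.25)(-0.15)] = 0.0725
  C_22 = (1.00)(0.70) − (-0.25)(-0.40) = 0.6000
  C_23 = −[(1.00)(-0.15) − (-0.05)(-0.40)] = 0.1700
  C_31 = (-0.05)(-0.05) − (-0.25)(0.80) = 0.2025
  C_32 = −[(1.00)(-0.05) − (-0.25)(-0.45)] = 0.1625
  C_33 = (1.00)(0.80) − (-0.05)(-0.45) = 0.7775
det(I−A) = Σ_j (I−A)_1j·C_1j = (1.00)(0.5525) + (-0.05)(0.3350) + (-0.25)(0.3875) = 0.438875
adj(I−A) = Cᵀ =
  [ 0.5525   0.0725   0.2025]
  [ 0.3350   0.6000   0.1625]
  [ 0.3875   0.1700   0.7775]
(I − A)⁻¹ = adj(I−A) / det(I−A) ≈
  [   1.2589     0.1652     0.4614]
  [   0.7633     1.3671     0.3703]
  [   0.8829     0.3874     1.7716]
Δx = (I − A)⁻¹ Δd with Δd having +40 in the Sector 1 component and 0 elsewhere.
So Δx_2 = L_21 · (+40), where L_21 = adj(I−A)_21 / det(I−A) = 0.3350 / 0.438875.
Δx_2 = 0.3350 × (+40) / 0.438875 = 13.40 / 0.438875 ≈ 30.53.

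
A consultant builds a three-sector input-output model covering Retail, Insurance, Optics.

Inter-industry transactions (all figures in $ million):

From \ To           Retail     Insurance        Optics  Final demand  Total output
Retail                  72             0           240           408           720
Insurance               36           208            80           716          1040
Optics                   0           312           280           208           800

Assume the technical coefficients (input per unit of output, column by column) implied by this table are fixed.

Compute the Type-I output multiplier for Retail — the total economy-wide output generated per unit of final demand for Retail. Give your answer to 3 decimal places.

Technical coefficients a_ij = z_ij / X_j:
  a_11 = 72/720 = 0.10, a_21 = 36/720 = 0.05, a_31 = 0/720 = 0.00
  a_12 = 0/1040 = 0.00, a_22 = 208/1040 = 0.20, a_32 = 312/1040 = 0.30
  a_13 = 240/800 = 0.30, a_23 = 80/800 = 0.10, a_33 = 280/800 = 0.35
I − A =
  [   0.90     0.00    -0.30]
  [  -0.05     0.80    -0.10]
  [   0.00    -0.30     0.65]
Cofactors of I−A, C_ij = (−1)^(i+j)·(minor ij) (rows/columns in the sector order above):
  C_11 = (0.80)(0.65) − (-0.10)(-0.30) = 0.4900
  C_12 = −[(-0.05)(0.65) − (-0.10)(0.00)] = 0.0325
  C_13 = (-0.05)(-0.30) − (0.80)(0.00) = 0.0150
  C_21 = −[(0.00)(0.65) − (-0.30)(-0.30)] = 0.0900
  C_22 = (0.90)(0.65) − (-0.30)(0.00) = 0.5850
  C_23 = −[(0.90)(-0.30) − (0.00)(0.00)] = 0.2700
  C_31 = (0.00)(-0.10) − (-0.30)(0.80) = 0.2400
  C_32 = −[(0.90)(-0.10) − (-0.30)(-0.05)] = 0.1050
  C_33 = (0.90)(0.80) − (0.00)(-0.05) = 0.7200
det(I−A) = Σ_j (I−A)_1j·C_1j = (0.90)(0.4900) + (0.00)(0.0325) + (-0.30)(0.0150) = 0.4365
adj(I−A) = Cᵀ =
  [ 0.4900   0.0900   0.2400]
  [ 0.0325   0.5850   0.1050]
  [ 0.0150   0.2700   0.7200]
(I − A)⁻¹ = adj(I−A) / det(I−A) ≈
  [   1.1226     0.2062     0.5498]
  [   0.0745     1.3402     0.2405]
  [   0.0344     0.6186     1.6495]
The output multiplier for sector j is the column-j sum of the Leontief inverse (I − A)⁻¹ = adj(I−A) / det(I−A).
Column 1 of adj(I−A): (0.4900, 0.0325, 0.0150); det(I−A) = 0.4365.
m_1 = (0.4900 + 0.0325 + 0.0150) / 0.4365 = 0.5375 / 0.4365 ≈ 1.231.

m_1 = 1.231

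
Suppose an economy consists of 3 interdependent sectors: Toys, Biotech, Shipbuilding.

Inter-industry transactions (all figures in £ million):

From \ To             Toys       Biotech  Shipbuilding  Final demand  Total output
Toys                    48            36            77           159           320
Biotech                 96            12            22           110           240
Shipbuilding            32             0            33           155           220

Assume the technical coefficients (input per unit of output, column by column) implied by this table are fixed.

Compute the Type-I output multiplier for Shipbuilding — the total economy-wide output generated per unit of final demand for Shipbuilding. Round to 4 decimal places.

Technical coefficients a_ij = z_ij / X_j:
  a_TT = 48/320 = 0.15, a_BT = 96/320 = 0.30, a_ST = 32/320 = 0.10
  a_TB = 36/240 = 0.15, a_BB = 12/240 = 0.05, a_SB = 0/240 = 0.00
  a_TS = 77/220 = 0.35, a_BS = 22/220 = 0.10, a_SS = 33/220 = 0.15
I − A =
  [   0.85    -0.15    -0.35]
  [  -0.30     0.95    -0.10]
  [  -0.10     0.00     0.85]
Cofactors of I−A, C_ij = (−1)^(i+j)·(minor ij) (rows/columns in the sector order above):
  C_11 = (0.95)(0.85) − (-0.10)(0.00) = 0.8075
  C_12 = −[(-0.30)(0.85) − (-0.10)(-0.10)] = 0.2650
  C_13 = (-0.30)(0.00) − (0.95)(-0.10) = 0.0950
  C_21 = −[(-0.15)(0.85) − (-0.35)(0.00)] = 0.1275
  C_22 = (0.85)(0.85) − (-0.35)(-0.10) = 0.6875
  C_23 = −[(0.85)(0.00) − (-0.15)(-0.10)] = 0.0150
  C_31 = (-0.15)(-0.10) − (-0.35)(0.95) = 0.3475
  C_32 = −[(0.85)(-0.10) − (-0.35)(-0.30)] = 0.1900
  C_33 = (0.85)(0.95) − (-0.15)(-0.30) = 0.7625
det(I−A) = Σ_j (I−A)_1j·C_1j = (0.85)(0.8075) + (-0.15)(0.2650) + (-0.35)(0.0950) = 0.613375
adj(I−A) = Cᵀ =
  [ 0.8075   0.1275   0.3475]
  [ 0.2650   0.6875   0.1900]
  [ 0.0950   0.0150   0.7625]
(I − A)⁻¹ = adj(I−A) / det(I−A) ≈
  [   1.31649     0.20787     0.56654]
  [   0.43204     1.12085     0.30976]
  [   0.15488     0.02445     1.24312]
The output multiplier for sector j is the column-j sum of the Leontief inverse (I − A)⁻¹ = adj(I−A) / det(I−A).
Column S of adj(I−A): (0.3475, 0.1900, 0.7625); det(I−A) = 0.613375.
m_S = (0.3475 + 0.1900 + 0.7625) / 0.613375 = 1.30 / 0.613375 ≈ 2.1194.

m_S = 2.1194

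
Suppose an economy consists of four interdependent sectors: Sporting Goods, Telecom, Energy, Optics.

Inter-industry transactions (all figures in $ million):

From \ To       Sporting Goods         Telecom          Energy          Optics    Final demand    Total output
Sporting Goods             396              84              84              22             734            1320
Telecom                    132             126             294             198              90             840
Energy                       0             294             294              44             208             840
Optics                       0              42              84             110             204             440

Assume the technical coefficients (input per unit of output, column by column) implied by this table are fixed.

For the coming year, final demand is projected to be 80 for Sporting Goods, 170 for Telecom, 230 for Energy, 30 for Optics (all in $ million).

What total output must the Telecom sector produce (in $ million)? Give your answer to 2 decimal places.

Technical coefficients a_ij = z_ij / X_j:
  a_11 = 396/1320 = 0.30, a_21 = 132/1320 = 0.10, a_31 = 0/1320 = 0.00, a_41 = 0/1320 = 0.00
  a_12 = 84/840 = 0.10, a_22 = 126/840 = 0.15, a_32 = 294/840 = 0.35, a_42 = 42/840 = 0.05
  a_13 = 84/840 = 0.10, a_23 = 294/840 = 0.35, a_33 = 294/840 = 0.35, a_43 = 84/840 = 0.10
  a_14 = 22/440 = 0.05, a_24 = 198/440 = 0.45, a_34 = 44/440 = 0.10, a_44 = 110/440 = 0.25
I − A =
  [   0.70    -0.10    -0.10    -0.05]
  [  -0.10     0.85    -0.35    -0.45]
  [   0.00    -0.35     0.65    -0.10]
  [   0.00    -0.05    -0.10     0.75]
Compute the cofactors C_ij = (−1)^(i+j)·(3×3 minor ij) of I−A; the adjugate is their transpose:
adj(I−A) = Cᵀ =
  [ 0.281875   0.077875   0.097375   0.078500]
  [ 0.047750   0.334250   0.223250   0.233500]
  [ 0.026750   0.187250   0.422750   0.170500]
  [ 0.006750   0.047250   0.071250   0.291000]
det(I−A) = Σ_j (I−A)_1j·C_1j = (0.70)(0.281875) + (-0.10)(0.047750) + (-0.10)(0.026750) + (-0.05)(0.006750) = 0.189525
(I − A)⁻¹ = adj(I−A) / det(I−A) ≈
  [   1.4873     0.4109     0.5138     0.4142]
  [   0.2519     1.7636     1.1779     1.2320]
  [   0.1411     0.9880     2.2306     0.8996]
  [   0.0356     0.2493     0.3759     1.5354]
x = (I − A)⁻¹ d = adj(I−A)·d / det(I−A), with det(I−A) = 0.189525:
  x_1 = (0.281875·80 + 0.077875·170 + 0.097375·230 + 0.078500·30) / 0.189525 = 60.54 / 0.189525 ≈ 319.43
  x_2 = (0.047750·80 + 0.334250·170 + 0.223250·230 + 0.233500·30) / 0.189525 = 118.995 / 0.189525 ≈ 627.86
  x_3 = (0.026750·80 + 0.187250·170 + 0.422750·230 + 0.170500·30) / 0.189525 = 136.32 / 0.189525 ≈ 719.27
  x_4 = (0.006750·80 + 0.047250·170 + 0.071250·230 + 0.291000·30) / 0.189525 = 33.69 / 0.189525 ≈ 177.76

x_2 = 627.86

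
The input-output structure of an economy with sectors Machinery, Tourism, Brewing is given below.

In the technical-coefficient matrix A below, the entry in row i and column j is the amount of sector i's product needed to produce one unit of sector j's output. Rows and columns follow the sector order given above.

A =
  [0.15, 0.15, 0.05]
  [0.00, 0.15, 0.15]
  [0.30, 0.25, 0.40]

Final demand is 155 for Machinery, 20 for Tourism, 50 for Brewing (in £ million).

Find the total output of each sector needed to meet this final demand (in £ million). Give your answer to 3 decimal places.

I − A =
  [   0.85    -0.15    -0.05]
  [   0.00     0.85    -0.15]
  [  -0.30    -0.25     0.60]
Cofactors of I−A, C_ij = (−1)^(i+j)·(minor ij) (rows/columns in the sector order above):
  C_11 = (0.85)(0.60) − (-0.15)(-0.25) = 0.4725
  C_12 = −[(0.00)(0.60) − (-0.15)(-0.30)] = 0.0450
  C_13 = (0.00)(-0.25) − (0.85)(-0.30) = 0.2550
  C_21 = −[(-0.15)(0.60) − (-0.05)(-0.25)] = 0.1025
  C_22 = (0.85)(0.60) − (-0.05)(-0.30) = 0.4950
  C_23 = −[(0.85)(-0.25) − (-0.15)(-0.30)] = 0.2575
  C_31 = (-0.15)(-0.15) − (-0.05)(0.85) = 0.0650
  C_32 = −[(0.85)(-0.15) − (-0.05)(0.00)] = 0.1275
  C_33 = (0.85)(0.85) − (-0.15)(0.00) = 0.7225
det(I−A) = Σ_j (I−A)_1j·C_1j = (0.85)(0.4725) + (-0.15)(0.0450) + (-0.05)(0.2550) = 0.382125
adj(I−A) = Cᵀ =
  [ 0.4725   0.1025   0.0650]
  [ 0.0450   0.4950   0.1275]
  [ 0.2550   0.2575   0.7225]
(I − A)⁻¹ = adj(I−A) / det(I−A) ≈
  [   1.2365     0.2682     0.1701]
  [   0.1178     1.2954     0.3337]
  [   0.6673     0.6739     1.8907]
x = (I − A)⁻¹ d = adj(I−A)·d / det(I−A), with det(I−A) = 0.382125:
  x_M = (0.4725·155 + 0.1025·20 + 0.0650·50) / 0.382125 = 78.5375 / 0.382125 ≈ 205.528
  x_T = (0.0450·155 + 0.4950·20 + 0.1275·50) / 0.382125 = 23.25 / 0.382125 ≈ 60.844
  x_B = (0.2550·155 + 0.2575·20 + 0.7225·50) / 0.382125 = 80.80 / 0.382125 ≈ 211.449

x_M = 205.528, x_T = 60.844, x_B = 211.449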